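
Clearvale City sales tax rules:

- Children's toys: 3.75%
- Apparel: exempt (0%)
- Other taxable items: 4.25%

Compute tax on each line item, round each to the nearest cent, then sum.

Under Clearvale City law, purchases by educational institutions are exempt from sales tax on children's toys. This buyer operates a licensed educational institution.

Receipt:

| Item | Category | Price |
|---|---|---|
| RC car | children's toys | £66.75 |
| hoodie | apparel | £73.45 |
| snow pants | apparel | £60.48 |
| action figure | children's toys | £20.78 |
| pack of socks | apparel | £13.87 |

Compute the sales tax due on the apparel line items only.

Hoodie £73.45: apparel → 0% → £0.00
Snow pants £60.48: apparel → 0% → £0.00
Pack of socks £13.87: apparel → 0% → £0.00
Tax on apparel = £0.00 + £0.00 + £0.00 = £0.00

£0.00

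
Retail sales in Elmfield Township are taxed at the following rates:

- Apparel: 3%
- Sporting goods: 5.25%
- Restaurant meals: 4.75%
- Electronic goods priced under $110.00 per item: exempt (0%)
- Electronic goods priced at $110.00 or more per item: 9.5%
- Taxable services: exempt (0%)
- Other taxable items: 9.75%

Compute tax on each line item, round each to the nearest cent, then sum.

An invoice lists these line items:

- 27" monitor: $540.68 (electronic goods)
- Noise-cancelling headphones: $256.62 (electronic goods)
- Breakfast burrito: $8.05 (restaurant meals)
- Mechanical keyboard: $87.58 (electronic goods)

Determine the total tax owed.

$76.12

27" monitor $540.68: electronic goods, $110.00 or more → 9.5% → $51.36
Noise-cancelling headphones $256.62: electronic goods, $110.00 or more → 9.5% → $24.38
Breakfast burrito $8.05: restaurant meals → 4.75% → $0.38
Mechanical keyboard $87.58: electronic goods, under $110.00 → 0% → $0.00
Total tax = $51.36 + $24.38 + $0.38 = $76.12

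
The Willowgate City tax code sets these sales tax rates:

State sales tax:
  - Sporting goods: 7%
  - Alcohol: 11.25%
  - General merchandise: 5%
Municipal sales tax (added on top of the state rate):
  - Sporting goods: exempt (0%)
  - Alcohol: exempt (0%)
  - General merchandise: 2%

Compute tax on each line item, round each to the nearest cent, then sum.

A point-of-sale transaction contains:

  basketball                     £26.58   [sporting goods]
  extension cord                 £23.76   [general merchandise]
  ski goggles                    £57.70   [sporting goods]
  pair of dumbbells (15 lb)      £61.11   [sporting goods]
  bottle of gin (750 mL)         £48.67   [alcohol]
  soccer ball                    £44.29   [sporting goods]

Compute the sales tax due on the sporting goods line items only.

Basketball £26.58: sporting goods → 7% + 0% municipal = 7% → £1.86
Ski goggles £57.70: sporting goods → 7% + 0% municipal = 7% → £4.04
Pair of dumbbells (15 lb) £61.11: sporting goods → 7% + 0% municipal = 7% → £4.28
Soccer ball £44.29: sporting goods → 7% + 0% municipal = 7% → £3.10
Tax on sporting goods = £1.86 + £4.04 + £4.28 + £3.10 = £13.28

£13.28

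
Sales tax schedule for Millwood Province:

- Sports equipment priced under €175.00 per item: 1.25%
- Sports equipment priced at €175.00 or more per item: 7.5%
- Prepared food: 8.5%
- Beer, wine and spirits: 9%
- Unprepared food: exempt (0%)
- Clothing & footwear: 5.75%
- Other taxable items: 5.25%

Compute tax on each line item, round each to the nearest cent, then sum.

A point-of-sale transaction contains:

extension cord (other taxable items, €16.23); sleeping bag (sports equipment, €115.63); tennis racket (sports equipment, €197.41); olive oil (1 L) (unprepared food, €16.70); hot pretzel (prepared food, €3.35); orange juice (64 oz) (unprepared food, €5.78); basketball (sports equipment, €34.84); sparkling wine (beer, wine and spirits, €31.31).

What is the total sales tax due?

€20.65

Extension cord €16.23: other taxable items → 5.25% → €0.85
Sleeping bag €115.63: sports equipment, under €175.00 → 1.25% → €1.45
Tennis racket €197.41: sports equipment, €175.00 or more → 7.5% → €14.81
Olive oil (1 L) €16.70: unprepared food → 0% → €0.00
Hot pretzel €3.35: prepared food → 8.5% → €0.28
Orange juice (64 oz) €5.78: unprepared food → 0% → €0.00
Basketball €34.84: sports equipment, under €175.00 → 1.25% → €0.44
Sparkling wine €31.31: beer, wine and spirits → 9% → €2.82
Total tax = €0.85 + €1.45 + €14.81 + €0.28 + €0.44 + €2.82 = €20.65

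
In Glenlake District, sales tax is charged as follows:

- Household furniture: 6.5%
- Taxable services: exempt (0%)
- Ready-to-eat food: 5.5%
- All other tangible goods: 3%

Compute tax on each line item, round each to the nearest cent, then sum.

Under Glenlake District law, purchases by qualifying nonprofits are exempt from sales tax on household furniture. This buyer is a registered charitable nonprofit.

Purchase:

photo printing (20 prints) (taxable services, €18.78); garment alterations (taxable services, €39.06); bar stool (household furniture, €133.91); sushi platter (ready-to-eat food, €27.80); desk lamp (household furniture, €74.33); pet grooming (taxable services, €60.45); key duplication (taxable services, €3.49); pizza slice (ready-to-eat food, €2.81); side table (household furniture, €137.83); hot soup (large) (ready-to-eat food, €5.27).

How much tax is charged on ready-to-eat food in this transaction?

Sushi platter €27.80: ready-to-eat food → 5.5% → €1.53
Pizza slice €2.81: ready-to-eat food → 5.5% → €0.15
Hot soup (large) €5.27: ready-to-eat food → 5.5% → €0.29
Tax on ready-to-eat food = €1.53 + €0.15 + €0.29 = €1.97

€1.97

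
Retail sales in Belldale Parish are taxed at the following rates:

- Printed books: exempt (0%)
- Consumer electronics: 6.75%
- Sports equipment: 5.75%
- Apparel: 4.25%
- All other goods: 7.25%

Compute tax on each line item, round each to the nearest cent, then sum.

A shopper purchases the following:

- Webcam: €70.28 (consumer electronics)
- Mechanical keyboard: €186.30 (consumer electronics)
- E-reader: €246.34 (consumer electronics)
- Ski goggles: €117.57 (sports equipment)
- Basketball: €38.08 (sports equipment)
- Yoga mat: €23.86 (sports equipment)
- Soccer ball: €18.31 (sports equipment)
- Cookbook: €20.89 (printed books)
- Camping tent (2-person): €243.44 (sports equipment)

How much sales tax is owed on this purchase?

€59.32

Webcam €70.28: consumer electronics → 6.75% → €4.74
Mechanical keyboard €186.30: consumer electronics → 6.75% → €12.58
E-reader €246.34: consumer electronics → 6.75% → €16.63
Ski goggles €117.57: sports equipment → 5.75% → €6.76
Basketball €38.08: sports equipment → 5.75% → €2.19
Yoga mat €23.86: sports equipment → 5.75% → €1.37
Soccer ball €18.31: sports equipment → 5.75% → €1.05
Cookbook €20.89: printed books → 0% → €0.00
Camping tent (2-person) €243.44: sports equipment → 5.75% → €14.00
Total tax = €4.74 + €12.58 + €16.63 + €6.76 + €2.19 + €1.37 + €1.05 + €14.00 = €59.32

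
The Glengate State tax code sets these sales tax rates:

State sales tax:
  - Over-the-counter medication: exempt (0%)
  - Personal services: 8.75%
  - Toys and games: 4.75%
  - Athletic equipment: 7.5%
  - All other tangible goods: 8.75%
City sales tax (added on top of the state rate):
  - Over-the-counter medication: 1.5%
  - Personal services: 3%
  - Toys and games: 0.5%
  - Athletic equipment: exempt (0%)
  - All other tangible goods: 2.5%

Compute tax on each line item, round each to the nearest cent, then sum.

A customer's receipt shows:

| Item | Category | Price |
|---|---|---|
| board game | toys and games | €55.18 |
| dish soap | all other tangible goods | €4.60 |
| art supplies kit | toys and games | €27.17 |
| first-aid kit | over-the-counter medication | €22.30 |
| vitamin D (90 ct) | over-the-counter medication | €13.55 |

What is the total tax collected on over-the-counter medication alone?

€0.53

First-aid kit €22.30: over-the-counter medication → 0% + 1.5% city = 1.5% → €0.33
Vitamin D (90 ct) €13.55: over-the-counter medication → 0% + 1.5% city = 1.5% → €0.20
Tax on over-the-counter medication = €0.33 + €0.20 = €0.53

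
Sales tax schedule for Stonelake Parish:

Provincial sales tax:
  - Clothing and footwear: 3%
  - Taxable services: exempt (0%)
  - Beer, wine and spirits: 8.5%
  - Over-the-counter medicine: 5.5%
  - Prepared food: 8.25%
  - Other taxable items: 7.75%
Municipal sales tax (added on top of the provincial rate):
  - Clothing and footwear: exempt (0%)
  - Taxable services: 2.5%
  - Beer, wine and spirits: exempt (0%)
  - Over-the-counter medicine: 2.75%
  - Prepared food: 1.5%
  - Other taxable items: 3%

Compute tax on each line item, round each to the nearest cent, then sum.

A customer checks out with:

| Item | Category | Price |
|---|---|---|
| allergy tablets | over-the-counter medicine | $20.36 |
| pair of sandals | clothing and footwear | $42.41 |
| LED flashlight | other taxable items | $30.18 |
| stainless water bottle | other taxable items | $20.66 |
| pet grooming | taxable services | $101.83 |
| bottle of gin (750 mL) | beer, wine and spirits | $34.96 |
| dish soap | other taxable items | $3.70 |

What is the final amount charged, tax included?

Allergy tablets $20.36: over-the-counter medicine → 5.5% + 2.75% municipal = 8.25% → $1.68
Pair of sandals $42.41: clothing and footwear → 3% + 0% municipal = 3% → $1.27
LED flashlight $30.18: other taxable items → 7.75% + 3% municipal = 10.75% → $3.24
Stainless water bottle $20.66: other taxable items → 7.75% + 3% municipal = 10.75% → $2.22
Pet grooming $101.83: taxable services → 0% + 2.5% municipal = 2.5% → $2.55
Bottle of gin (750 mL) $34.96: beer, wine and spirits → 8.5% + 0% municipal = 8.5% → $2.97
Dish soap $3.70: other taxable items → 7.75% + 3% municipal = 10.75% → $0.40
Subtotal = $254.10; tax = $14.33; total due = $268.43

$268.43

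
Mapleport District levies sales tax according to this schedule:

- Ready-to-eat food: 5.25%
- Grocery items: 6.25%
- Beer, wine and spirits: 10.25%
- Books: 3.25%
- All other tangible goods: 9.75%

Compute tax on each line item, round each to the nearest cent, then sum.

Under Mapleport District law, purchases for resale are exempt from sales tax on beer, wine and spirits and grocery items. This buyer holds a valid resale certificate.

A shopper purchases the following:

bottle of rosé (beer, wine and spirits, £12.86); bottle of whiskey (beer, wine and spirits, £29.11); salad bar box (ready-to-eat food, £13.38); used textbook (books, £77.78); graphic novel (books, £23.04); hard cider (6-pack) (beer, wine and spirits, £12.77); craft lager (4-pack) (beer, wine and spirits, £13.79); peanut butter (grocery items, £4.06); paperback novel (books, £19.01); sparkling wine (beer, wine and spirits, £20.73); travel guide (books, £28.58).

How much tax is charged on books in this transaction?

Used textbook £77.78: books → 3.25% → £2.53
Graphic novel £23.04: books → 3.25% → £0.75
Paperback novel £19.01: books → 3.25% → £0.62
Travel guide £28.58: books → 3.25% → £0.93
Tax on books = £2.53 + £0.75 + £0.62 + £0.93 = £4.83

£4.83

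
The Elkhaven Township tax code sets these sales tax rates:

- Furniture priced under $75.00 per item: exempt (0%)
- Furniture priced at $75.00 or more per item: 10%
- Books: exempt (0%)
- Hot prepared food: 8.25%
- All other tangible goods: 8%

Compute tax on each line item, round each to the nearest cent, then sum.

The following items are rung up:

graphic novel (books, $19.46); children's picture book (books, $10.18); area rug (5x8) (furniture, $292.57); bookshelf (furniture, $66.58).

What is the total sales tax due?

Graphic novel $19.46: books → 0% → $0.00
Children's picture book $10.18: books → 0% → $0.00
Area rug (5x8) $292.57: furniture, $75.00 or more → 10% → $29.26
Bookshelf $66.58: furniture, under $75.00 → 0% → $0.00
Total tax = $29.26

$29.26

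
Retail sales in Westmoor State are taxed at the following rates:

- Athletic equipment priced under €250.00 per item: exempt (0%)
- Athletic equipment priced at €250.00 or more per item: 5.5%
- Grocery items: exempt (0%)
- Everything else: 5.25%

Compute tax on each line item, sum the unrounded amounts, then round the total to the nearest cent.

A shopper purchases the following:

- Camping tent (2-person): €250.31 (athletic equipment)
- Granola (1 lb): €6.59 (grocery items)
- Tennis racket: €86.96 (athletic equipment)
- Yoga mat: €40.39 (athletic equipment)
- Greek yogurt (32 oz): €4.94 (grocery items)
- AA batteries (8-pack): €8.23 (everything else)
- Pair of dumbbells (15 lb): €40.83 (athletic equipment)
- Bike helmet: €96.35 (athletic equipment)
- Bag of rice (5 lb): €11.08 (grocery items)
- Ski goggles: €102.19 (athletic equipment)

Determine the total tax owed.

Camping tent (2-person) €250.31: athletic equipment, €250.00 or more → 5.5% → €13.76705
Granola (1 lb) €6.59: grocery items → 0% → €0.00
Tennis racket €86.96: athletic equipment, under €250.00 → 0% → €0.00
Yoga mat €40.39: athletic equipment, under €250.00 → 0% → €0.00
Greek yogurt (32 oz) €4.94: grocery items → 0% → €0.00
AA batteries (8-pack) €8.23: everything else → 5.25% → €0.432075
Pair of dumbbells (15 lb) €40.83: athletic equipment, under €250.00 → 0% → €0.00
Bike helmet €96.35: athletic equipment, under €250.00 → 0% → €0.00
Bag of rice (5 lb) €11.08: grocery items → 0% → €0.00
Ski goggles €102.19: athletic equipment, under €250.00 → 0% → €0.00
Unrounded tax sum = €14.199125 → €14.20

€14.20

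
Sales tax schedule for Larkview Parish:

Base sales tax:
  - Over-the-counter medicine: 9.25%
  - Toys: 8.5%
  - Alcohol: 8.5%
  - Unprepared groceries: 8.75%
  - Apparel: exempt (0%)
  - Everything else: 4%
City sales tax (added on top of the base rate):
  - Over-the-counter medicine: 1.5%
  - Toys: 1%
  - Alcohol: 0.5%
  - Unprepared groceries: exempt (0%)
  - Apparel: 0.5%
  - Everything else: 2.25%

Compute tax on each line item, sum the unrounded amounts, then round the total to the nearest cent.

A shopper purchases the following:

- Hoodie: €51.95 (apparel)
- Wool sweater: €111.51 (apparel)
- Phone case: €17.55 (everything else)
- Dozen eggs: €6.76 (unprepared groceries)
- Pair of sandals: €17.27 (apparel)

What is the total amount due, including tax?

€207.63

Hoodie €51.95: apparel → 0% + 0.5% city = 0.5% → €0.25975
Wool sweater €111.51: apparel → 0% + 0.5% city = 0.5% → €0.55755
Phone case €17.55: everything else → 4% + 2.25% city = 6.25% → €1.096875
Dozen eggs €6.76: unprepared groceries → 8.75% + 0% city = 8.75% → €0.5915
Pair of sandals €17.27: apparel → 0% + 0.5% city = 0.5% → €0.08635
Subtotal = €205.04; unrounded tax = €2.592025 → €2.59; total due = €207.63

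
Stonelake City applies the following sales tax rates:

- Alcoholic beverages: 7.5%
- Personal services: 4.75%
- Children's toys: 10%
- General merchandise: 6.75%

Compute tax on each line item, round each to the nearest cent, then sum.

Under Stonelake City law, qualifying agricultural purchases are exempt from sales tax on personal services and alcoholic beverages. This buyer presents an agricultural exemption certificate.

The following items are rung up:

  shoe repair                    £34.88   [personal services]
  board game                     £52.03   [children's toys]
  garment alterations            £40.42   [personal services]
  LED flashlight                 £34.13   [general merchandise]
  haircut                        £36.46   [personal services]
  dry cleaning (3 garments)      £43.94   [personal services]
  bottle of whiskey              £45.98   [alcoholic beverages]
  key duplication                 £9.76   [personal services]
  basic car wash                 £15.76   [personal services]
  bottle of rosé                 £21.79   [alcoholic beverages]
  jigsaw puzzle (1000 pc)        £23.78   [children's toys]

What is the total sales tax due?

Shoe repair £34.88: personal services, buyer-exempt → 0% → £0.00
Board game £52.03: children's toys → 10% → £5.20
Garment alterations £40.42: personal services, buyer-exempt → 0% → £0.00
LED flashlight £34.13: general merchandise → 6.75% → £2.30
Haircut £36.46: personal services, buyer-exempt → 0% → £0.00
Dry cleaning (3 garments) £43.94: personal services, buyer-exempt → 0% → £0.00
Bottle of whiskey £45.98: alcoholic beverages, buyer-exempt → 0% → £0.00
Key duplication £9.76: personal services, buyer-exempt → 0% → £0.00
Basic car wash £15.76: personal services, buyer-exempt → 0% → £0.00
Bottle of rosé £21.79: alcoholic beverages, buyer-exempt → 0% → £0.00
Jigsaw puzzle (1000 pc) £23.78: children's toys → 10% → £2.38
Total tax = £5.20 + £2.30 + £2.38 = £9.88

£9.88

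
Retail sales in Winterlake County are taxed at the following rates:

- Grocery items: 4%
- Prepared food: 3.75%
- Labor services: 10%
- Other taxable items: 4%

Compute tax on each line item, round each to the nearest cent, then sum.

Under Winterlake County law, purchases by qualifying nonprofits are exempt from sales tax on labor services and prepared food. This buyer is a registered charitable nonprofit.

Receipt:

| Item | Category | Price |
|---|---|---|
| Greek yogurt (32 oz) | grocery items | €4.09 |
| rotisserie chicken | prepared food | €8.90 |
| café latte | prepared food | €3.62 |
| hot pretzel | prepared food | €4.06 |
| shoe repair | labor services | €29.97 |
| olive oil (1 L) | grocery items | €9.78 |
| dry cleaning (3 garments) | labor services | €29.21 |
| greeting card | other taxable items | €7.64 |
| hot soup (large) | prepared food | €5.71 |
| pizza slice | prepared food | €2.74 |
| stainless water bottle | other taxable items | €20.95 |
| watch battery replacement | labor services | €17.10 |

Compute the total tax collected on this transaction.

Greek yogurt (32 oz) €4.09: grocery items → 4% → €0.16
Rotisserie chicken €8.90: prepared food, buyer-exempt → 0% → €0.00
Café latte €3.62: prepared food, buyer-exempt → 0% → €0.00
Hot pretzel €4.06: prepared food, buyer-exempt → 0% → €0.00
Shoe repair €29.97: labor services, buyer-exempt → 0% → €0.00
Olive oil (1 L) €9.78: grocery items → 4% → €0.39
Dry cleaning (3 garments) €29.21: labor services, buyer-exempt → 0% → €0.00
Greeting card €7.64: other taxable items → 4% → €0.31
Hot soup (large) €5.71: prepared food, buyer-exempt → 0% → €0.00
Pizza slice €2.74: prepared food, buyer-exempt → 0% → €0.00
Stainless water bottle €20.95: other taxable items → 4% → €0.84
Watch battery replacement €17.10: labor services, buyer-exempt → 0% → €0.00
Total tax = €0.16 + €0.39 + €0.31 + €0.84 = €1.70

€1.70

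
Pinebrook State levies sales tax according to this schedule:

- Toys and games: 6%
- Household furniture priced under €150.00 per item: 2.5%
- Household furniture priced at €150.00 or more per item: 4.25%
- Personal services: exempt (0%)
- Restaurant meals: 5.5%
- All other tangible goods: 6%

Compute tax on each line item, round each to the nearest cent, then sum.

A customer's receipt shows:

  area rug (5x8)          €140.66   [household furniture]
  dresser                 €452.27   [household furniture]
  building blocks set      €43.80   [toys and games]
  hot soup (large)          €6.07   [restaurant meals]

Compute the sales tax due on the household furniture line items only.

€22.74

Area rug (5x8) €140.66: household furniture, under €150.00 → 2.5% → €3.52
Dresser €452.27: household furniture, €150.00 or more → 4.25% → €19.22
Tax on household furniture = €3.52 + €19.22 = €22.74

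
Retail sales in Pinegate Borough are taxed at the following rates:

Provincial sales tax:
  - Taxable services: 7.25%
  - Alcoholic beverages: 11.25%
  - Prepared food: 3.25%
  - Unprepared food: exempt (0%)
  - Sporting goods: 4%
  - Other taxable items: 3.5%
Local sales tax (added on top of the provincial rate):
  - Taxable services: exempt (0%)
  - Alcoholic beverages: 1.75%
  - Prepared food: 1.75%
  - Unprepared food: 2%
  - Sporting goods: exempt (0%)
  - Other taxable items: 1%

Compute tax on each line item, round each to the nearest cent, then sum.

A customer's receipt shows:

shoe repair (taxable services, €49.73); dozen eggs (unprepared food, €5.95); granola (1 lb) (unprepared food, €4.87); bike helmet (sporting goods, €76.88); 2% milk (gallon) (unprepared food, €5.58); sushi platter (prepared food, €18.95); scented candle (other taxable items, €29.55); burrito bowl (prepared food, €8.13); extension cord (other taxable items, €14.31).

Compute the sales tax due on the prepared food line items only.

€1.36

Sushi platter €18.95: prepared food → 3.25% + 1.75% local = 5% → €0.95
Burrito bowl €8.13: prepared food → 3.25% + 1.75% local = 5% → €0.41
Tax on prepared food = €0.95 + €0.41 = €1.36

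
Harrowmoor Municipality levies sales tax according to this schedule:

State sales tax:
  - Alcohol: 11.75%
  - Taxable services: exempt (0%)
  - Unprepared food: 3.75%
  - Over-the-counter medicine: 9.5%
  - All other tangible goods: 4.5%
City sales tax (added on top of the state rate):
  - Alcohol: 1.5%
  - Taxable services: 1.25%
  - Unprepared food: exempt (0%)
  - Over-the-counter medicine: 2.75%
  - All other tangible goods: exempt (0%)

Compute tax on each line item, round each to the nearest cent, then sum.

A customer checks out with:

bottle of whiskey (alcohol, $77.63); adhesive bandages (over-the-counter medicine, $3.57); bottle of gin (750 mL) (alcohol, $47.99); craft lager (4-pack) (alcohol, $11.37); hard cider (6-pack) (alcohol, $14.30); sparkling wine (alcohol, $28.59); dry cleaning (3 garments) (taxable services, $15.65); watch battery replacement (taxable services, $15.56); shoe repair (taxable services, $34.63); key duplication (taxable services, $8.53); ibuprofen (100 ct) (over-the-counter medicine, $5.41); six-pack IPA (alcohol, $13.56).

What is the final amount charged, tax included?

$304.46

Bottle of whiskey $77.63: alcohol → 11.75% + 1.5% city = 13.25% → $10.29
Adhesive bandages $3.57: over-the-counter medicine → 9.5% + 2.75% city = 12.25% → $0.44
Bottle of gin (750 mL) $47.99: alcohol → 11.75% + 1.5% city = 13.25% → $6.36
Craft lager (4-pack) $11.37: alcohol → 11.75% + 1.5% city = 13.25% → $1.51
Hard cider (6-pack) $14.30: alcohol → 11.75% + 1.5% city = 13.25% → $1.89
Sparkling wine $28.59: alcohol → 11.75% + 1.5% city = 13.25% → $3.79
Dry cleaning (3 garments) $15.65: taxable services → 0% + 1.25% city = 1.25% → $0.20
Watch battery replacement $15.56: taxable services → 0% + 1.25% city = 1.25% → $0.19
Shoe repair $34.63: taxable services → 0% + 1.25% city = 1.25% → $0.43
Key duplication $8.53: taxable services → 0% + 1.25% city = 1.25% → $0.11
Ibuprofen (100 ct) $5.41: over-the-counter medicine → 9.5% + 2.75% city = 12.25% → $0.66
Six-pack IPA $13.56: alcohol → 11.75% + 1.5% city = 13.25% → $1.80
Subtotal = $276.79; tax = $27.67; total due = $304.46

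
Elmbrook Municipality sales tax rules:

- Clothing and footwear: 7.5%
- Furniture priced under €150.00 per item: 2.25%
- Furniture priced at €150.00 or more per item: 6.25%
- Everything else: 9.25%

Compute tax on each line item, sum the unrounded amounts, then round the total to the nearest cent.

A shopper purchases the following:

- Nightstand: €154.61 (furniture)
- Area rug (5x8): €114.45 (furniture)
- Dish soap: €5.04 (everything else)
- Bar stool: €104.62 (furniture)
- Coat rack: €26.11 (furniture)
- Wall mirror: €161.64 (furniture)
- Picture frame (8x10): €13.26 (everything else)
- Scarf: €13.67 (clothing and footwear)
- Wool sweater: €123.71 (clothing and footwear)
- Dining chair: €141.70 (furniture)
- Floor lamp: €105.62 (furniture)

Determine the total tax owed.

€42.84

Nightstand €154.61: furniture, €150.00 or more → 6.25% → €9.663125
Area rug (5x8) €114.45: furniture, under €150.00 → 2.25% → €2.575125
Dish soap €5.04: everything else → 9.25% → €0.4662
Bar stool €104.62: furniture, under €150.00 → 2.25% → €2.35395
Coat rack €26.11: furniture, under €150.00 → 2.25% → €0.587475
Wall mirror €161.64: furniture, €150.00 or more → 6.25% → €10.1025
Picture frame (8x10) €13.26: everything else → 9.25% → €1.22655
Scarf €13.67: clothing and footwear → 7.5% → €1.02525
Wool sweater €123.71: clothing and footwear → 7.5% → €9.27825
Dining chair €141.70: furniture, under €150.00 → 2.25% → €3.18825
Floor lamp €105.62: furniture, under €150.00 → 2.25% → €2.37645
Unrounded tax sum = €42.843125 → €42.84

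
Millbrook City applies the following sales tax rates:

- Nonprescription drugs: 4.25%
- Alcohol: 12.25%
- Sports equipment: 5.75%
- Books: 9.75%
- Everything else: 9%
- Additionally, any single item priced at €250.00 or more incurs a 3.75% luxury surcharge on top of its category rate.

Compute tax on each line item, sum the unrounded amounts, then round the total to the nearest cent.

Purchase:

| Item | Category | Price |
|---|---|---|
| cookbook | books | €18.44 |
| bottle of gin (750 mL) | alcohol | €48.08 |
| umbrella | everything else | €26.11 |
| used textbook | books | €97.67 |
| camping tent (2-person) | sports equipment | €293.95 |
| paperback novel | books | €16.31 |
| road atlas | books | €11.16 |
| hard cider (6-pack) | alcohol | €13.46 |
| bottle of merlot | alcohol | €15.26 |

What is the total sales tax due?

Cookbook €18.44: books → 9.75% → €1.7979
Bottle of gin (750 mL) €48.08: alcohol → 12.25% → €5.8898
Umbrella €26.11: everything else → 9% → €2.3499
Used textbook €97.67: books → 9.75% → €9.522825
Camping tent (2-person) €293.95: sports equipment → 5.75% + 3.75% surcharge = 9.5% → €27.92525
Paperback novel €16.31: books → 9.75% → €1.590225
Road atlas €11.16: books → 9.75% → €1.0881
Hard cider (6-pack) €13.46: alcohol → 12.25% → €1.64885
Bottle of merlot €15.26: alcohol → 12.25% → €1.86935
Unrounded tax sum = €53.6822 → €53.68

€53.68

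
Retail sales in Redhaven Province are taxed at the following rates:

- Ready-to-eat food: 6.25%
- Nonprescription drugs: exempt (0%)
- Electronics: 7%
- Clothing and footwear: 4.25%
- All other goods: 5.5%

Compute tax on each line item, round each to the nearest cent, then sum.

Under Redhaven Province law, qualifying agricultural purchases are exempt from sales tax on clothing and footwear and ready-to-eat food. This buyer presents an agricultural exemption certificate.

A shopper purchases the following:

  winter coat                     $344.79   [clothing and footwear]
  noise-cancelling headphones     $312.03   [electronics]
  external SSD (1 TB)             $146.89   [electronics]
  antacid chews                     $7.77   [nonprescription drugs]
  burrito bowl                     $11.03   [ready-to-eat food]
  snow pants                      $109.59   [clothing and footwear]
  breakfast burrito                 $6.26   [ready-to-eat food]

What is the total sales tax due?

Winter coat $344.79: clothing and footwear, buyer-exempt → 0% → $0.00
Noise-cancelling headphones $312.03: electronics → 7% → $21.84
External SSD (1 TB) $146.89: electronics → 7% → $10.28
Antacid chews $7.77: nonprescription drugs → 0% → $0.00
Burrito bowl $11.03: ready-to-eat food, buyer-exempt → 0% → $0.00
Snow pants $109.59: clothing and footwear, buyer-exempt → 0% → $0.00
Breakfast burrito $6.26: ready-to-eat food, buyer-exempt → 0% → $0.00
Total tax = $21.84 + $10.28 = $32.12

$32.12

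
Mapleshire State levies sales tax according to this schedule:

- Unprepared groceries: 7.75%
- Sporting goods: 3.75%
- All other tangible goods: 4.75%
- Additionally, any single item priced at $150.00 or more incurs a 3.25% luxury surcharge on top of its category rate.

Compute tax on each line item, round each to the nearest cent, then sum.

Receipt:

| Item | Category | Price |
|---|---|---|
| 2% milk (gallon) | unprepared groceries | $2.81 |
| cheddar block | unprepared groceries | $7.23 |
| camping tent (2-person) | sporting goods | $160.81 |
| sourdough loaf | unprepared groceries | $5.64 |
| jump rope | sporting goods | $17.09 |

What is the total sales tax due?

$13.12

2% milk (gallon) $2.81: unprepared groceries → 7.75% → $0.22
Cheddar block $7.23: unprepared groceries → 7.75% → $0.56
Camping tent (2-person) $160.81: sporting goods → 3.75% + 3.25% surcharge = 7% → $11.26
Sourdough loaf $5.64: unprepared groceries → 7.75% → $0.44
Jump rope $17.09: sporting goods → 3.75% → $0.64
Total tax = $0.22 + $0.56 + $11.26 + $0.44 + $0.64 = $13.12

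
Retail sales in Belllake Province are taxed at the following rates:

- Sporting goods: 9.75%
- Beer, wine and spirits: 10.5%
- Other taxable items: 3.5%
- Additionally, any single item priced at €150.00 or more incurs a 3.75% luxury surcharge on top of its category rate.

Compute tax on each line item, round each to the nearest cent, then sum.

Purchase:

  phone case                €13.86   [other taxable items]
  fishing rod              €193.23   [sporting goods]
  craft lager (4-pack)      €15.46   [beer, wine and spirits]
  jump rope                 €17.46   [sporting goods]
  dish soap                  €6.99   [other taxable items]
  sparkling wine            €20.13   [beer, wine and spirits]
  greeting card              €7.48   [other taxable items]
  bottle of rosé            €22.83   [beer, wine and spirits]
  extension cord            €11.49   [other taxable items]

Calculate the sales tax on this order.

Phone case €13.86: other taxable items → 3.5% → €0.49
Fishing rod €193.23: sporting goods → 9.75% + 3.75% surcharge = 13.5% → €26.09
Craft lager (4-pack) €15.46: beer, wine and spirits → 10.5% → €1.62
Jump rope €17.46: sporting goods → 9.75% → €1.70
Dish soap €6.99: other taxable items → 3.5% → €0.24
Sparkling wine €20.13: beer, wine and spirits → 10.5% → €2.11
Greeting card €7.48: other taxable items → 3.5% → €0.26
Bottle of rosé €22.83: beer, wine and spirits → 10.5% → €2.40
Extension cord €11.49: other taxable items → 3.5% → €0.40
Total tax = €0.49 + €26.09 + €1.62 + €1.70 + €0.24 + €2.11 + €0.26 + €2.40 + €0.40 = €35.31

€35.31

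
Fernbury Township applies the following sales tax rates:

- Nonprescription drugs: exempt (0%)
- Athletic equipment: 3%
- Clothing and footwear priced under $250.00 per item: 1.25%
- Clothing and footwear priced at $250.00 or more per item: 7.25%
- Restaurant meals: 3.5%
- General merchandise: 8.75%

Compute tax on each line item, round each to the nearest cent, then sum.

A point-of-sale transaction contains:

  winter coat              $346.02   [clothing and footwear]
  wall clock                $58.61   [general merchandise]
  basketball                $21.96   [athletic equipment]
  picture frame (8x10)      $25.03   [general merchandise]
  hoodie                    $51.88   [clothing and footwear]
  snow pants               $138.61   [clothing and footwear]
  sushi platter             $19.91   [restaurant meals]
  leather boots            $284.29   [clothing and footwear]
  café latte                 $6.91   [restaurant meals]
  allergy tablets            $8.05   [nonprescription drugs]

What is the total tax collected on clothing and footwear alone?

Winter coat $346.02: clothing and footwear, $250.00 or more → 7.25% → $25.09
Hoodie $51.88: clothing and footwear, under $250.00 → 1.25% → $0.65
Snow pants $138.61: clothing and footwear, under $250.00 → 1.25% → $1.73
Leather boots $284.29: clothing and footwear, $250.00 or more → 7.25% → $20.61
Tax on clothing and footwear = $25.09 + $0.65 + $1.73 + $20.61 = $48.08

$48.08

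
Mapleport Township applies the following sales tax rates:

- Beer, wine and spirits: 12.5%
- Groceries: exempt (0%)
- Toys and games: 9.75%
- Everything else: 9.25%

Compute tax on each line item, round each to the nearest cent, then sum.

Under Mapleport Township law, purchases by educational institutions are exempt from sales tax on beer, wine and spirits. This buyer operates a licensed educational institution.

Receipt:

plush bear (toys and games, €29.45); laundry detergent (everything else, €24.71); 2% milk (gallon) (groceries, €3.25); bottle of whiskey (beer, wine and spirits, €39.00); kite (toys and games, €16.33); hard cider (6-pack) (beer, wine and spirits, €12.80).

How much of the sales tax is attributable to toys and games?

€4.46

Plush bear €29.45: toys and games → 9.75% → €2.87
Kite €16.33: toys and games → 9.75% → €1.59
Tax on toys and games = €2.87 + €1.59 = €4.46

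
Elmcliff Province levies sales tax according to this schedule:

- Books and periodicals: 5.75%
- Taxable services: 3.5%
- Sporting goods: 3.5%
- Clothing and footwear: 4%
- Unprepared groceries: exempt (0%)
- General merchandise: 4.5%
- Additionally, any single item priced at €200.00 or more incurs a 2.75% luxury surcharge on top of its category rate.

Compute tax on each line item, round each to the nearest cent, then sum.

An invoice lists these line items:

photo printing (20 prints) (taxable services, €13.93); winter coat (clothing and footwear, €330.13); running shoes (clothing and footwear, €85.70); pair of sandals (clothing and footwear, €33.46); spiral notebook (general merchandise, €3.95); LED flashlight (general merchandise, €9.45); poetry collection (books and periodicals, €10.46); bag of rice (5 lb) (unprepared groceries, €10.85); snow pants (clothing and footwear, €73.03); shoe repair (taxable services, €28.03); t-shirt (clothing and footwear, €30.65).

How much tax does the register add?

€33.88

Photo printing (20 prints) €13.93: taxable services → 3.5% → €0.49
Winter coat €330.13: clothing and footwear → 4% + 2.75% surcharge = 6.75% → €22.28
Running shoes €85.70: clothing and footwear → 4% → €3.43
Pair of sandals €33.46: clothing and footwear → 4% → €1.34
Spiral notebook €3.95: general merchandise → 4.5% → €0.18
LED flashlight €9.45: general merchandise → 4.5% → €0.43
Poetry collection €10.46: books and periodicals → 5.75% → €0.60
Bag of rice (5 lb) €10.85: unprepared groceries → 0% → €0.00
Snow pants €73.03: clothing and footwear → 4% → €2.92
Shoe repair €28.03: taxable services → 3.5% → €0.98
T-shirt €30.65: clothing and footwear → 4% → €1.23
Total tax = €0.49 + €22.28 + €3.43 + €1.34 + €0.18 + €0.43 + €0.60 + €2.92 + €0.98 + €1.23 = €33.88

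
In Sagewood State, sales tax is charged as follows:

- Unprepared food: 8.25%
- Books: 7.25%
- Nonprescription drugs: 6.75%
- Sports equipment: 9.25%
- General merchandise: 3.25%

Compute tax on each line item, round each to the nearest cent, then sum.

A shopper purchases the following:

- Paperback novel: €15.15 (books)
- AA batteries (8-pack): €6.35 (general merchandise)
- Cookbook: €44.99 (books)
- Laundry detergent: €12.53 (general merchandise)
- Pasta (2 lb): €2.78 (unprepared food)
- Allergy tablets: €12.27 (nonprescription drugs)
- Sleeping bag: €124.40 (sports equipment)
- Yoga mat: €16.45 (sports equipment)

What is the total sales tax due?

€19.07

Paperback novel €15.15: books → 7.25% → €1.10
AA batteries (8-pack) €6.35: general merchandise → 3.25% → €0.21
Cookbook €44.99: books → 7.25% → €3.26
Laundry detergent €12.53: general merchandise → 3.25% → €0.41
Pasta (2 lb) €2.78: unprepared food → 8.25% → €0.23
Allergy tablets €12.27: nonprescription drugs → 6.75% → €0.83
Sleeping bag €124.40: sports equipment → 9.25% → €11.51
Yoga mat €16.45: sports equipment → 9.25% → €1.52
Total tax = €1.10 + €0.21 + €3.26 + €0.41 + €0.23 + €0.83 + €11.51 + €1.52 = €19.07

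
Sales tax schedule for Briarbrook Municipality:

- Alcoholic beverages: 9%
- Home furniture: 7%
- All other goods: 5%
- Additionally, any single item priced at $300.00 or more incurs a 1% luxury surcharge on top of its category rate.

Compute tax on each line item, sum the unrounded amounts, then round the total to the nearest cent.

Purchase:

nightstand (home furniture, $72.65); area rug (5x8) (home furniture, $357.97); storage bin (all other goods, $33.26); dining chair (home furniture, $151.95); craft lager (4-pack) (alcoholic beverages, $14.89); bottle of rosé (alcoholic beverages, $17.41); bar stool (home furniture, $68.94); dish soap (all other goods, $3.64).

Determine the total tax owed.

$53.94

Nightstand $72.65: home furniture → 7% → $5.0855
Area rug (5x8) $357.97: home furniture → 7% + 1% surcharge = 8% → $28.6376
Storage bin $33.26: all other goods → 5% → $1.663
Dining chair $151.95: home furniture → 7% → $10.6365
Craft lager (4-pack) $14.89: alcoholic beverages → 9% → $1.3401
Bottle of rosé $17.41: alcoholic beverages → 9% → $1.5669
Bar stool $68.94: home furniture → 7% → $4.8258
Dish soap $3.64: all other goods → 5% → $0.182
Unrounded tax sum = $53.9374 → $53.94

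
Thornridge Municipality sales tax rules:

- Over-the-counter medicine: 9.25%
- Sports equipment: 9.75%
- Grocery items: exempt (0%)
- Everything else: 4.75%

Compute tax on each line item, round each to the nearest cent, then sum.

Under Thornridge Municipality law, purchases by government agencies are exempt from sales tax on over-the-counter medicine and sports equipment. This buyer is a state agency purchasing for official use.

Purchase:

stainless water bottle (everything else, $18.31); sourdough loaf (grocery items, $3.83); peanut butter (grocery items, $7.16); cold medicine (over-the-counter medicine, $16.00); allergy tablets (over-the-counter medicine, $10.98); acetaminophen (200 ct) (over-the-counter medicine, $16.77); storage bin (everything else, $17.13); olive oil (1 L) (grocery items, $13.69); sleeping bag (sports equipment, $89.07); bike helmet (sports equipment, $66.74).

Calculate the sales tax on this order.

$1.68

Stainless water bottle $18.31: everything else → 4.75% → $0.87
Sourdough loaf $3.83: grocery items → 0% → $0.00
Peanut butter $7.16: grocery items → 0% → $0.00
Cold medicine $16.00: over-the-counter medicine, buyer-exempt → 0% → $0.00
Allergy tablets $10.98: over-the-counter medicine, buyer-exempt → 0% → $0.00
Acetaminophen (200 ct) $16.77: over-the-counter medicine, buyer-exempt → 0% → $0.00
Storage bin $17.13: everything else → 4.75% → $0.81
Olive oil (1 L) $13.69: grocery items → 0% → $0.00
Sleeping bag $89.07: sports equipment, buyer-exempt → 0% → $0.00
Bike helmet $66.74: sports equipment, buyer-exempt → 0% → $0.00
Total tax = $0.87 + $0.81 = $1.68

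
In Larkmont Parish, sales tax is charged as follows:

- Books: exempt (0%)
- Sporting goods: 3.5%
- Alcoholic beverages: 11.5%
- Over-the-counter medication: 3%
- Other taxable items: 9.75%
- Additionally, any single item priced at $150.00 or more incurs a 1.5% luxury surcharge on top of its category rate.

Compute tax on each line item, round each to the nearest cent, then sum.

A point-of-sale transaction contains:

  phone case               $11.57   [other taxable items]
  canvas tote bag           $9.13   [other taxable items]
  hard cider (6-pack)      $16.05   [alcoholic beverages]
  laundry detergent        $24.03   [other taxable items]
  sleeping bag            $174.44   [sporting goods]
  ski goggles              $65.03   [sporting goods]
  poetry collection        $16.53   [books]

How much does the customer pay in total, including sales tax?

Phone case $11.57: other taxable items → 9.75% → $1.13
Canvas tote bag $9.13: other taxable items → 9.75% → $0.89
Hard cider (6-pack) $16.05: alcoholic beverages → 11.5% → $1.85
Laundry detergent $24.03: other taxable items → 9.75% → $2.34
Sleeping bag $174.44: sporting goods → 3.5% + 1.5% surcharge = 5% → $8.72
Ski goggles $65.03: sporting goods → 3.5% → $2.28
Poetry collection $16.53: books → 0% → $0.00
Subtotal = $316.78; tax = $17.21; total due = $333.99

$333.99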